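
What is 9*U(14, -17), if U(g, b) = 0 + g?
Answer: 126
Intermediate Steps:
U(g, b) = g
9*U(14, -17) = 9*14 = 126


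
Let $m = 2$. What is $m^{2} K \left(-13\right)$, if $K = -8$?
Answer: $416$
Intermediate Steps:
$m^{2} K \left(-13\right) = 2^{2} \left(-8\right) \left(-13\right) = 4 \left(-8\right) \left(-13\right) = \left(-32\right) \left(-13\right) = 416$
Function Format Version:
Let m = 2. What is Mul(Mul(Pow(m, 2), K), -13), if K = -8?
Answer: 416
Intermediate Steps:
Mul(Mul(Pow(m, 2), K), -13) = Mul(Mul(Pow(2, 2), -8), -13) = Mul(Mul(4, -8), -13) = Mul(-32, -13) = 416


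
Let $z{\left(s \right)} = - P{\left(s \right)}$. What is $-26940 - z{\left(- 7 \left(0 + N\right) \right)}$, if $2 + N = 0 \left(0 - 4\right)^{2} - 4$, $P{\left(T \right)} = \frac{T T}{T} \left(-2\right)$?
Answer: $-27024$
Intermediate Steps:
$P{\left(T \right)} = - 2 T$ ($P{\left(T \right)} = \frac{T^{2}}{T} \left(-2\right) = T \left(-2\right) = - 2 T$)
$N = -6$ ($N = -2 - \left(4 + 0 \left(0 - 4\right)^{2}\right) = -2 - \left(4 + 0 \left(-4\right)^{2}\right) = -2 + \left(0 \cdot 16 - 4\right) = -2 + \left(0 - 4\right) = -2 - 4 = -6$)
$z{\left(s \right)} = 2 s$ ($z{\left(s \right)} = - \left(-2\right) s = 2 s$)
$-26940 - z{\left(- 7 \left(0 + N\right) \right)} = -26940 - 2 \left(- 7 \left(0 - 6\right)\right) = -26940 - 2 \left(\left(-7\right) \left(-6\right)\right) = -26940 - 2 \cdot 42 = -26940 - 84 = -27024$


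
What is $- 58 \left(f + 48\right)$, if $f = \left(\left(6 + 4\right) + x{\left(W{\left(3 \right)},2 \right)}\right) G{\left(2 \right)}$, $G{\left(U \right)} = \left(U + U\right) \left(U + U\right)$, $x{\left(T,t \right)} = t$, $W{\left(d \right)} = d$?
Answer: $-13920$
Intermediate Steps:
$G{\left(U \right)} = 4 U^{2}$ ($G{\left(U \right)} = 2 U 2 U = 4 U^{2}$)
$f = 192$ ($f = \left(\left(6 + 4\right) + 2\right) 4 \cdot 2^{2} = \left(10 + 2\right) 4 \cdot 4 = 12 \cdot 16 = 192$)
$- 58 \left(f + 48\right) = - 58 \left(192 + 48\right) = \left(-58\right) 240 = -13920$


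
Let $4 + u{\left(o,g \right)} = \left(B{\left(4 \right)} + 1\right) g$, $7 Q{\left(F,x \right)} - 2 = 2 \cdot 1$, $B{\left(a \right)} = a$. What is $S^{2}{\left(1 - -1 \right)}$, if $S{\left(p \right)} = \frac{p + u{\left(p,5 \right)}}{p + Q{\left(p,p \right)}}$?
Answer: $\frac{25921}{324} \approx 80.003$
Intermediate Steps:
$Q{\left(F,x \right)} = \frac{4}{7}$ ($Q{\left(F,x \right)} = \frac{2}{7} + \frac{2 \cdot 1}{7} = \frac{2}{7} + \frac{1}{7} \cdot 2 = \frac{2}{7} + \frac{2}{7} = \frac{4}{7}$)
$u{\left(o,g \right)} = -4 + 5 g$ ($u{\left(o,g \right)} = -4 + \left(4 + 1\right) g = -4 + 5 g$)
$S{\left(p \right)} = \frac{21 + p}{\frac{4}{7} + p}$ ($S{\left(p \right)} = \frac{p + \left(-4 + 5 \cdot 5\right)}{p + \frac{4}{7}} = \frac{p + \left(-4 + 25\right)}{\frac{4}{7} + p} = \frac{p + 21}{\frac{4}{7} + p} = \frac{21 + p}{\frac{4}{7} + p}$)
$S^{2}{\left(1 - -1 \right)} = \left(\frac{7 \left(21 + \left(1 - -1\right)\right)}{4 + 7 \left(1 - -1\right)}\right)^{2} = \left(\frac{7 \left(21 + \left(1 + 1\right)\right)}{4 + 7 \left(1 + 1\right)}\right)^{2} = \left(\frac{7 \left(21 + 2\right)}{4 + 7 \cdot 2}\right)^{2} = \left(7 \frac{1}{4 + 14} \cdot 23\right)^{2} = \left(7 \cdot \frac{1}{18} \cdot 23\right)^{2} = \left(\frac{161}{18}\right)^{2} = \frac{25921}{324}$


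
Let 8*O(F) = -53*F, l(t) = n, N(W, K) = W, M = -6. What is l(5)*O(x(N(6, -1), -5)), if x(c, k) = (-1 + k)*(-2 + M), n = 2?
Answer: -636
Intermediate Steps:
l(t) = 2
x(c, k) = 8 - 8*k (x(c, k) = (-1 + k)*(-2 - 6) = (-1 + k)*(-8) = 8 - 8*k)
O(F) = -53*F/8 (O(F) = (-53*F)/8 = -53*F/8)
l(5)*O(x(N(6, -1), -5)) = 2*(-53*(8 - 8*(-5))/8) = 2*(-53*(8 + 40)/8) = 2*(-53/8*48) = 2*(-318) = -636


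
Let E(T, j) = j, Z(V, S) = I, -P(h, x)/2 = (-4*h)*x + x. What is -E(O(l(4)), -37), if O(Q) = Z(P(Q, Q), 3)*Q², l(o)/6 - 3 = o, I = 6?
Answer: 37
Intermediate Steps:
P(h, x) = -2*x + 8*h*x (P(h, x) = -2*((-4*h)*x + x) = -2*(-4*h*x + x) = -2*(x - 4*h*x) = -2*x + 8*h*x)
Z(V, S) = 6
l(o) = 18 + 6*o
O(Q) = 6*Q²
-E(O(l(4)), -37) = -1*(-37) = 37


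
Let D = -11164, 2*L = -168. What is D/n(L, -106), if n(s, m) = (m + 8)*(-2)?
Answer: -2791/49 ≈ -56.959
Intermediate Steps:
L = -84 (L = (1/2)*(-168) = -84)
n(s, m) = -16 - 2*m (n(s, m) = (8 + m)*(-2) = -16 - 2*m)
D/n(L, -106) = -11164/(-16 - 2*(-106)) = -11164/(-16 + 212) = -11164/196 = -11164*1/196 = -2791/49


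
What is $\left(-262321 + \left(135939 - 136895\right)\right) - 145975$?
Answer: $-409252$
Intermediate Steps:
$\left(-262321 + \left(135939 - 136895\right)\right) - 145975 = \left(-262321 - 956\right) - 145975 = -263277 - 145975 = -409252$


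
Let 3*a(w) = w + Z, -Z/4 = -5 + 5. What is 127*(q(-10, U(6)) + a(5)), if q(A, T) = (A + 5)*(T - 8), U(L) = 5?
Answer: 6350/3 ≈ 2116.7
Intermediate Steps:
Z = 0 (Z = -4*(-5 + 5) = -4*0 = 0)
q(A, T) = (-8 + T)*(5 + A) (q(A, T) = (5 + A)*(-8 + T) = (-8 + T)*(5 + A))
a(w) = w/3 (a(w) = (w + 0)/3 = w/3)
127*(q(-10, U(6)) + a(5)) = 127*((-40 - 8*(-10) + 5*5 - 10*5) + (⅓)*5) = 127*((-40 + 80 + 25 - 50) + 5/3) = 127*(15 + 5/3) = 127*(50/3) = 6350/3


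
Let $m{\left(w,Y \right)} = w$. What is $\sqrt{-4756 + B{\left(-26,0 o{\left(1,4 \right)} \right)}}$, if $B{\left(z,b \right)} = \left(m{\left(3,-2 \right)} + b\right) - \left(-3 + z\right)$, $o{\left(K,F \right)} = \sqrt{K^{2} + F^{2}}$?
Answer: $2 i \sqrt{1181} \approx 68.731 i$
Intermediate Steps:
$o{\left(K,F \right)} = \sqrt{F^{2} + K^{2}}$
$B{\left(z,b \right)} = 6 + b - z$ ($B{\left(z,b \right)} = \left(3 + b\right) - \left(-3 + z\right) = 6 + b - z$)
$\sqrt{-4756 + B{\left(-26,0 o{\left(1,4 \right)} \right)}} = \sqrt{-4756 + \left(6 + 0 \sqrt{4^{2} + 1^{2}} - -26\right)} = \sqrt{-4756 + \left(6 + 0 \sqrt{16 + 1} + 26\right)} = \sqrt{-4756 + \left(6 + 0 \sqrt{17} + 26\right)} = \sqrt{-4756 + \left(6 + 0 + 26\right)} = \sqrt{-4756 + 32} = \sqrt{-4724} = 2 i \sqrt{1181}$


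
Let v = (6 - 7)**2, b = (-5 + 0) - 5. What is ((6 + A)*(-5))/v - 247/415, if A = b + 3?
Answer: 1828/415 ≈ 4.4048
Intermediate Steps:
b = -10 (b = -5 - 5 = -10)
A = -7 (A = -10 + 3 = -7)
v = 1 (v = (-1)**2 = 1)
((6 + A)*(-5))/v - 247/415 = ((6 - 7)*(-5))/1 - 247/415 = -1*(-5)*1 - 247*1/415 = 5*1 - 247/415 = 5 - 247/415 = 1828/415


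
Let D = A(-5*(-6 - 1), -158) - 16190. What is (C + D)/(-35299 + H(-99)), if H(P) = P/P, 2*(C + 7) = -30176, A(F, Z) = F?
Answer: 15625/17649 ≈ 0.88532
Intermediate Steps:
C = -15095 (C = -7 + (½)*(-30176) = -7 - 15088 = -15095)
H(P) = 1
D = -16155 (D = -5*(-6 - 1) - 16190 = -5*(-7) - 16190 = 35 - 16190 = -16155)
(C + D)/(-35299 + H(-99)) = (-15095 - 16155)/(-35299 + 1) = -31250/(-35298) = -31250*(-1/35298) = 15625/17649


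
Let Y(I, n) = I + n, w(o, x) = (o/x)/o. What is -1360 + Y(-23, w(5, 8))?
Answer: -11063/8 ≈ -1382.9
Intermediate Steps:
w(o, x) = 1/x
-1360 + Y(-23, w(5, 8)) = -1360 + (-23 + 1/8) = -1360 + (-23 + ⅛) = -1360 - 183/8 = -11063/8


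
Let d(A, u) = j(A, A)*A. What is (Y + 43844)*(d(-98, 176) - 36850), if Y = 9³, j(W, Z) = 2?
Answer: -1651251358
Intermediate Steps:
Y = 729
d(A, u) = 2*A
(Y + 43844)*(d(-98, 176) - 36850) = (729 + 43844)*(2*(-98) - 36850) = 44573*(-196 - 36850) = 44573*(-37046) = -1651251358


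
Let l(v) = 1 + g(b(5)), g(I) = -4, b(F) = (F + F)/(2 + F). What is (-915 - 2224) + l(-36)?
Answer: -3142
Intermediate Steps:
b(F) = 2*F/(2 + F) (b(F) = (2*F)/(2 + F) = 2*F/(2 + F))
l(v) = -3 (l(v) = 1 - 4 = -3)
(-915 - 2224) + l(-36) = (-915 - 2224) - 3 = -3139 - 3 = -3142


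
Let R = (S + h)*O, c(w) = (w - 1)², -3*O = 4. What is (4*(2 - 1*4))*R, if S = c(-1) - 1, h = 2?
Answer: 160/3 ≈ 53.333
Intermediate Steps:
O = -4/3 (O = -⅓*4 = -4/3 ≈ -1.3333)
c(w) = (-1 + w)²
S = 3 (S = (-1 - 1)² - 1 = (-2)² - 1 = 4 - 1 = 3)
R = -20/3 (R = (3 + 2)*(-4/3) = 5*(-4/3) = -20/3 ≈ -6.6667)
(4*(2 - 1*4))*R = (4*(2 - 1*4))*(-20/3) = (4*(2 - 4))*(-20/3) = (4*(-2))*(-20/3) = -8*(-20/3) = 160/3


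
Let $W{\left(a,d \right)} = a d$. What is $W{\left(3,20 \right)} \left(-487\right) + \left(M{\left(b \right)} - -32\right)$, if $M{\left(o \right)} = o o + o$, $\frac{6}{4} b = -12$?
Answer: $-29132$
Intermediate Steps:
$b = -8$ ($b = \frac{2}{3} \left(-12\right) = -8$)
$M{\left(o \right)} = o + o^{2}$ ($M{\left(o \right)} = o^{2} + o = o + o^{2}$)
$W{\left(3,20 \right)} \left(-487\right) + \left(M{\left(b \right)} - -32\right) = 3 \cdot 20 \left(-487\right) - \left(-32 + 8 \left(1 - 8\right)\right) = 60 \left(-487\right) + \left(\left(-8\right) \left(-7\right) + 32\right) = -29220 + \left(56 + 32\right) = -29220 + 88 = -29132$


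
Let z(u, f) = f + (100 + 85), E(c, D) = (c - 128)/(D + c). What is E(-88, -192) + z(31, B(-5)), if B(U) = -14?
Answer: 6012/35 ≈ 171.77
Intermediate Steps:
E(c, D) = (-128 + c)/(D + c)
z(u, f) = 185 + f (z(u, f) = f + 185 = 185 + f)
E(-88, -192) + z(31, B(-5)) = (-128 - 88)/(-192 - 88) + (185 - 14) = -216/(-280) + 171 = -1/280*(-216) + 171 = 27/35 + 171 = 6012/35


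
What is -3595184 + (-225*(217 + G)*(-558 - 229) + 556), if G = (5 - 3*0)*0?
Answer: 34830647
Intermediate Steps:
G = 0 (G = (5 + 0)*0 = 5*0 = 0)
-3595184 + (-225*(217 + G)*(-558 - 229) + 556) = -3595184 + (-225*(217 + 0)*(-558 - 229) + 556) = -3595184 + (-48825*(-787) + 556) = -3595184 + (-225*(-170779) + 556) = -3595184 + (38425275 + 556) = -3595184 + 38425831 = 34830647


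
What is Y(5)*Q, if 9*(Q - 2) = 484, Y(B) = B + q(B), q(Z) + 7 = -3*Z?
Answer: -8534/9 ≈ -948.22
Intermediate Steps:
q(Z) = -7 - 3*Z
Y(B) = -7 - 2*B (Y(B) = B + (-7 - 3*B) = -7 - 2*B)
Q = 502/9 (Q = 2 + (1/9)*484 = 2 + 484/9 = 502/9 ≈ 55.778)
Y(5)*Q = (-7 - 2*5)*(502/9) = (-7 - 10)*(502/9) = -17*502/9 = -8534/9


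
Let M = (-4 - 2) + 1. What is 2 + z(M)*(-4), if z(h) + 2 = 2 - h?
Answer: -18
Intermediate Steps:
M = -5 (M = -6 + 1 = -5)
z(h) = -h (z(h) = -2 + (2 - h) = -h)
2 + z(M)*(-4) = 2 - 1*(-5)*(-4) = 2 + 5*(-4) = 2 - 20 = -18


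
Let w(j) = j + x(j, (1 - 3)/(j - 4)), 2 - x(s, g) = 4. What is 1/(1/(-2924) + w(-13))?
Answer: -2924/43861 ≈ -0.066665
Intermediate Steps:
x(s, g) = -2 (x(s, g) = 2 - 1*4 = 2 - 4 = -2)
w(j) = -2 + j (w(j) = j - 2 = -2 + j)
1/(1/(-2924) + w(-13)) = 1/(1/(-2924) + (-2 - 13)) = 1/(-1/2924 - 15) = 1/(-43861/2924) = -2924/43861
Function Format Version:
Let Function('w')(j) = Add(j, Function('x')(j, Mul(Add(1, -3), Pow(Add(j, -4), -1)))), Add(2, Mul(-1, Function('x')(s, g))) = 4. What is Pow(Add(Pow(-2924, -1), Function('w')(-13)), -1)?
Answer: Rational(-2924, 43861) ≈ -0.066665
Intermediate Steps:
Function('x')(s, g) = -2 (Function('x')(s, g) = Add(2, Mul(-1, 4)) = Add(2, -4) = -2)
Function('w')(j) = Add(-2, j) (Function('w')(j) = Add(j, -2) = Add(-2, j))
Pow(Add(Pow(-2924, -1), Function('w')(-13)), -1) = Pow(Add(Pow(-2924, -1), Add(-2, -13)), -1) = Pow(Add(Rational(-1, 2924), -15), -1) = Pow(Rational(-43861, 2924), -1) = Rational(-2924, 43861)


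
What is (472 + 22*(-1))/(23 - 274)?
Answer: -450/251 ≈ -1.7928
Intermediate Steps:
(472 + 22*(-1))/(23 - 274) = (472 - 22)/(-251) = 450*(-1/251) = -450/251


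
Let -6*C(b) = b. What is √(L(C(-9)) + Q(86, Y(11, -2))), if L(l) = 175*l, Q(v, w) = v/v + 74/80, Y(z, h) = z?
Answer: √105770/20 ≈ 16.261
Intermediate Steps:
Q(v, w) = 77/40 (Q(v, w) = 1 + 74*(1/80) = 1 + 37/40 = 77/40)
C(b) = -b/6
√(L(C(-9)) + Q(86, Y(11, -2))) = √(175*(-⅙*(-9)) + 77/40) = √(175*(3/2) + 77/40) = √(525/2 + 77/40) = √(10577/40) = √105770/20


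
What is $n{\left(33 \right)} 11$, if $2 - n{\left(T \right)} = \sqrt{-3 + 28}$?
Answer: $-33$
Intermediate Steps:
$n{\left(T \right)} = -3$ ($n{\left(T \right)} = 2 - \sqrt{-3 + 28} = 2 - \sqrt{25} = 2 - 5 = -3$)
$n{\left(33 \right)} 11 = \left(-3\right) 11 = -33$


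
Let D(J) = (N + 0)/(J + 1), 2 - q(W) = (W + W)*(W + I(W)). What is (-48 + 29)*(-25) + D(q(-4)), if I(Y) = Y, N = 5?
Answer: 28970/61 ≈ 474.92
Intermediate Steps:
q(W) = 2 - 4*W² (q(W) = 2 - (W + W)*(W + W) = 2 - 2*W*2*W = 2 - 4*W²)
D(J) = 5/(1 + J) (D(J) = (5 + 0)/(J + 1) = 5/(1 + J))
(-48 + 29)*(-25) + D(q(-4)) = (-48 + 29)*(-25) + 5/(1 + (2 - 4*(-4)²)) = -19*(-25) + 5/(1 + (2 - 4*16)) = 475 + 5/(1 + (2 - 64)) = 475 + 5/(1 - 62) = 475 + 5/(-61) = 475 + 5*(-1/61) = 475 - 5/61 = 28970/61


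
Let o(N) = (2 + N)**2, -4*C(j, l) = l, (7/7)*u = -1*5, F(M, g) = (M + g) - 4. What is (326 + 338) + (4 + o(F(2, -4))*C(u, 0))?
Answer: 668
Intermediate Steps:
F(M, g) = -4 + M + g
u = -5 (u = -1*5 = -5)
C(j, l) = -l/4
(326 + 338) + (4 + o(F(2, -4))*C(u, 0)) = (326 + 338) + (4 + (2 + (-4 + 2 - 4))**2*(-1/4*0)) = 664 + (4 + (2 - 6)**2*0) = 664 + (4 + (-4)**2*0) = 664 + (4 + 16*0) = 664 + (4 + 0) = 664 + 4 = 668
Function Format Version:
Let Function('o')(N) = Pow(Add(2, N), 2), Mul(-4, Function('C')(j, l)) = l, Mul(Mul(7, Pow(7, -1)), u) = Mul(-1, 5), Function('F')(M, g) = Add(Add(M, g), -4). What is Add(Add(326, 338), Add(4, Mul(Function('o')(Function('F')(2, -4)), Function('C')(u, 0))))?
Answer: 668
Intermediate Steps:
Function('F')(M, g) = Add(-4, M, g)
u = -5 (u = Mul(-1, 5) = -5)
Function('C')(j, l) = Mul(Rational(-1, 4), l)
Add(Add(326, 338), Add(4, Mul(Function('o')(Function('F')(2, -4)), Function('C')(u, 0)))) = Add(Add(326, 338), Add(4, Mul(Pow(Add(2, Add(-4, 2, -4)), 2), Mul(Rational(-1, 4), 0)))) = Add(664, Add(4, Mul(Pow(Add(2, -6), 2), 0))) = Add(664, Add(4, Mul(Pow(-4, 2), 0))) = Add(664, Add(4, Mul(16, 0))) = Add(664, Add(4, 0)) = Add(664, 4) = 668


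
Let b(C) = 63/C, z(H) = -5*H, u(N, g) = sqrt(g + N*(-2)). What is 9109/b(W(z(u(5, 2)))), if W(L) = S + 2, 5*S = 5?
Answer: 9109/21 ≈ 433.76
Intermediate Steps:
S = 1 (S = (1/5)*5 = 1)
u(N, g) = sqrt(g - 2*N)
W(L) = 3 (W(L) = 1 + 2 = 3)
9109/b(W(z(u(5, 2)))) = 9109/((63/3)) = 9109/((63*(1/3))) = 9109/21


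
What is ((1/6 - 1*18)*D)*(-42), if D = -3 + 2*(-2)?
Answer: -5243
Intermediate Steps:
D = -7 (D = -3 - 4 = -7)
((1/6 - 1*18)*D)*(-42) = ((1/6 - 1*18)*(-7))*(-42) = ((⅙ - 18)*(-7))*(-42) = -107/6*(-7)*(-42) = (749/6)*(-42) = -5243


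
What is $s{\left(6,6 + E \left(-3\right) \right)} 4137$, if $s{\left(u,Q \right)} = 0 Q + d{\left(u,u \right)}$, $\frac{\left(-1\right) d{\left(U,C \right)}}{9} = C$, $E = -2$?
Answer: $-223398$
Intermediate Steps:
$d{\left(U,C \right)} = - 9 C$
$s{\left(u,Q \right)} = - 9 u$ ($s{\left(u,Q \right)} = 0 Q - 9 u = 0 - 9 u = - 9 u$)
$s{\left(6,6 + E \left(-3\right) \right)} 4137 = \left(-9\right) 6 \cdot 4137 = \left(-54\right) 4137 = -223398$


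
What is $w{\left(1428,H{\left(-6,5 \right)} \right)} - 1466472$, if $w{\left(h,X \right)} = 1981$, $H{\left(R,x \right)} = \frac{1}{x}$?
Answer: $-1464491$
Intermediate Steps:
$w{\left(1428,H{\left(-6,5 \right)} \right)} - 1466472 = 1981 - 1466472 = -1464491$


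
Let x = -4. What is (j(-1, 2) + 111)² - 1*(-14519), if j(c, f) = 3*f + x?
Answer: 27288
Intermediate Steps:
j(c, f) = -4 + 3*f (j(c, f) = 3*f - 4 = -4 + 3*f)
(j(-1, 2) + 111)² - 1*(-14519) = ((-4 + 3*2) + 111)² - 1*(-14519) = ((-4 + 6) + 111)² + 14519 = (2 + 111)² + 14519 = 113² + 14519 = 12769 + 14519 = 27288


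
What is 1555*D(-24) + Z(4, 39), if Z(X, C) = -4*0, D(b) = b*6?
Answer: -223920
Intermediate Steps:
D(b) = 6*b
Z(X, C) = 0
1555*D(-24) + Z(4, 39) = 1555*(6*(-24)) + 0 = 1555*(-144) + 0 = -223920 + 0 = -223920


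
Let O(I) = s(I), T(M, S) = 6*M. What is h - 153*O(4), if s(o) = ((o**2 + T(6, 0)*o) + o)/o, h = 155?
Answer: -6118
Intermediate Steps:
s(o) = (o**2 + 37*o)/o (s(o) = ((o**2 + (6*6)*o) + o)/o = ((o**2 + 36*o) + o)/o = (o**2 + 37*o)/o)
O(I) = 37 + I
h - 153*O(4) = 155 - 153*(37 + 4) = 155 - 153*41 = 155 - 6273 = -6118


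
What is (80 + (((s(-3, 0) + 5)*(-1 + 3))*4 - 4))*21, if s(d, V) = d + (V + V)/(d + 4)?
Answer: 1932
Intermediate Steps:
s(d, V) = d + 2*V/(4 + d) (s(d, V) = d + (2*V)/(4 + d) = d + 2*V/(4 + d))
(80 + (((s(-3, 0) + 5)*(-1 + 3))*4 - 4))*21 = (80 + (((((-3)**2 + 2*0 + 4*(-3))/(4 - 3) + 5)*(-1 + 3))*4 - 4))*21 = (80 + ((((9 + 0 - 12)/1 + 5)*2)*4 - 4))*21 = (80 + (((1*(-3) + 5)*2)*4 - 4))*21 = (80 + (((-3 + 5)*2)*4 - 4))*21 = (80 + ((2*2)*4 - 4))*21 = (80 + (4*4 - 4))*21 = (80 + (16 - 4))*21 = (80 + 12)*21 = 92*21 = 1932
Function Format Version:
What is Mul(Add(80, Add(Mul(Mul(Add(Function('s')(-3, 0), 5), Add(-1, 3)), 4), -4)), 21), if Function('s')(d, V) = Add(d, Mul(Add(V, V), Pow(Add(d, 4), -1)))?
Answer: 1932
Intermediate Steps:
Function('s')(d, V) = Add(d, Mul(2, V, Pow(Add(4, d), -1))) (Function('s')(d, V) = Add(d, Mul(Mul(2, V), Pow(Add(4, d), -1))) = Add(d, Mul(2, V, Pow(Add(4, d), -1))))
Mul(Add(80, Add(Mul(Mul(Add(Function('s')(-3, 0), 5), Add(-1, 3)), 4), -4)), 21) = Mul(Add(80, Add(Mul(Mul(Add(Mul(Pow(Add(4, -3), -1), Add(Pow(-3, 2), Mul(2, 0), Mul(4, -3))), 5), Add(-1, 3)), 4), -4)), 21) = Mul(Add(80, Add(Mul(Mul(Add(Mul(Pow(1, -1), Add(9, 0, -12)), 5), 2), 4), -4)), 21) = Mul(Add(80, Add(Mul(Mul(Add(Mul(1, -3), 5), 2), 4), -4)), 21) = Mul(Add(80, Add(Mul(Mul(Add(-3, 5), 2), 4), -4)), 21) = Mul(Add(80, Add(Mul(Mul(2, 2), 4), -4)), 21) = Mul(Add(80, Add(Mul(4, 4), -4)), 21) = Mul(Add(80, Add(16, -4)), 21) = Mul(Add(80, 12), 21) = Mul(92, 21) = 1932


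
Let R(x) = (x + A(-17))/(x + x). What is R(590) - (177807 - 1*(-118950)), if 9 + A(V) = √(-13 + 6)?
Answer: -350172679/1180 + I*√7/1180 ≈ -2.9676e+5 + 0.0022422*I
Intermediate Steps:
A(V) = -9 + I*√7 (A(V) = -9 + √(-13 + 6) = -9 + √(-7) = -9 + I*√7)
R(x) = (-9 + x + I*√7)/(2*x) (R(x) = (x + (-9 + I*√7))/(x + x) = (-9 + x + I*√7)/((2*x)) = (-9 + x + I*√7)*(1/(2*x)) = (-9 + x + I*√7)/(2*x))
R(590) - (177807 - 1*(-118950)) = (½)*(-9 + 590 + I*√7)/590 - (177807 - 1*(-118950)) = (½)*(1/590)*(581 + I*√7) - (177807 + 118950) = (581/1180 + I*√7/1180) - 1*296757 = (581/1180 + I*√7/1180) - 296757 = -350172679/1180 + I*√7/1180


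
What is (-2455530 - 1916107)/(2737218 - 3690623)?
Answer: 4371637/953405 ≈ 4.5853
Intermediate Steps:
(-2455530 - 1916107)/(2737218 - 3690623) = -4371637/(-953405) = -4371637*(-1/953405) = 4371637/953405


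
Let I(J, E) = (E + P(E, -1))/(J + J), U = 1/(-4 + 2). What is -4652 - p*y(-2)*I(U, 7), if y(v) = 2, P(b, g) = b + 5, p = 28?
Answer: -3588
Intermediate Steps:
P(b, g) = 5 + b
U = -½ (U = 1/(-2) = -½ ≈ -0.50000)
I(J, E) = (5 + 2*E)/(2*J) (I(J, E) = (E + (5 + E))/(J + J) = (5 + 2*E)/((2*J)) = (5 + 2*E)*(1/(2*J)) = (5 + 2*E)/(2*J))
-4652 - p*y(-2)*I(U, 7) = -4652 - 28*2*(5/2 + 7)/(-½) = -4652 - 56*(-2*19/2) = -4652 - 56*(-19) = -4652 - 1*(-1064) = -4652 + 1064 = -3588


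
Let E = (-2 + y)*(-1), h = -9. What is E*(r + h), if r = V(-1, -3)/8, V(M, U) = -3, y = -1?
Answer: -225/8 ≈ -28.125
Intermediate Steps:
r = -3/8 ≈ -0.37500
E = 3 (E = (-2 - 1)*(-1) = -3*(-1) = 3)
E*(r + h) = 3*(-3/8 - 9) = 3*(-75/8) = -225/8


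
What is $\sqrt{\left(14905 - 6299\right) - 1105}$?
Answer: $\sqrt{7501} \approx 86.608$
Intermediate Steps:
$\sqrt{\left(14905 - 6299\right) - 1105} = \sqrt{8606 - 1105} = \sqrt{7501}$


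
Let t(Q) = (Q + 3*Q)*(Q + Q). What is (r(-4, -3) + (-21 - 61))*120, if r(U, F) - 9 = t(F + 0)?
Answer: -120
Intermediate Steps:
t(Q) = 8*Q² (t(Q) = (4*Q)*(2*Q) = 8*Q²)
r(U, F) = 9 + 8*F² (r(U, F) = 9 + 8*(F + 0)² = 9 + 8*F²)
(r(-4, -3) + (-21 - 61))*120 = ((9 + 8*(-3)²) + (-21 - 61))*120 = ((9 + 8*9) - 82)*120 = ((9 + 72) - 82)*120 = (81 - 82)*120 = -1*120 = -120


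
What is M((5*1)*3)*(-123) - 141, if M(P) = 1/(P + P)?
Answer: -1451/10 ≈ -145.10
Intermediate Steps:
M(P) = 1/(2*P)
M((5*1)*3)*(-123) - 141 = (1/(2*(((5*1)*3))))*(-123) - 141 = (1/(2*((5*3))))*(-123) - 141 = ((½)/15)*(-123) - 141 = ((½)*(1/15))*(-123) - 141 = (1/30)*(-123) - 141 = -41/10 - 141 = -1451/10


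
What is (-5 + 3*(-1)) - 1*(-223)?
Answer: 215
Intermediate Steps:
(-5 + 3*(-1)) - 1*(-223) = (-5 - 3) + 223 = -8 + 223 = 215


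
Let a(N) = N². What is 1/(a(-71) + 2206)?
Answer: 1/7247 ≈ 0.00013799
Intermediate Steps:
1/(a(-71) + 2206) = 1/((-71)² + 2206) = 1/(5041 + 2206) = 1/7247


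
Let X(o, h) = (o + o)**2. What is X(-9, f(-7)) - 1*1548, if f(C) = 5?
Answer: -1224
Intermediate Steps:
X(o, h) = 4*o**2 (X(o, h) = (2*o)**2 = 4*o**2)
X(-9, f(-7)) - 1*1548 = 4*(-9)**2 - 1*1548 = 4*81 - 1548 = 324 - 1548 = -1224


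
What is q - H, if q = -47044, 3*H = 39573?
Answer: -60235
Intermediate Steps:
H = 13191 (H = (⅓)*39573 = 13191)
q - H = -47044 - 1*13191 = -47044 - 13191 = -60235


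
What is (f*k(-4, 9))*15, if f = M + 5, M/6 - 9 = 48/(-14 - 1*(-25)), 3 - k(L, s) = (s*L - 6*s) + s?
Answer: 1180620/11 ≈ 1.0733e+5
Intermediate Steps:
k(L, s) = 3 + 5*s - L*s (k(L, s) = 3 - ((s*L - 6*s) + s) = 3 - ((L*s - 6*s) + s) = 3 - ((-6*s + L*s) + s) = 3 - (-5*s + L*s) = 3 + (5*s - L*s) = 3 + 5*s - L*s)
M = 882/11 (M = 54 + 6*(48/(-14 - 1*(-25))) = 54 + 6*(48/(-14 + 25)) = 54 + 6*(48/11) = 54 + 288/11 = 882/11 ≈ 80.182)
f = 937/11 (f = 882/11 + 5 = 937/11 ≈ 85.182)
(f*k(-4, 9))*15 = (937*(3 + 5*9 - 1*(-4)*9)/11)*15 = (937*(3 + 45 + 36)/11)*15 = ((937/11)*84)*15 = (78708/11)*15 = 1180620/11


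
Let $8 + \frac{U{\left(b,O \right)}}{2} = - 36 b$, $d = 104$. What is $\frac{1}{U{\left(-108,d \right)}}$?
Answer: $\frac{1}{7760} \approx 0.00012887$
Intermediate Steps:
$U{\left(b,O \right)} = -16 - 72 b$ ($U{\left(b,O \right)} = -16 + 2 \left(- 36 b\right) = -16 - 72 b$)
$\frac{1}{U{\left(-108,d \right)}} = \frac{1}{-16 - -7776} = \frac{1}{-16 + 7776} = \frac{1}{7760}$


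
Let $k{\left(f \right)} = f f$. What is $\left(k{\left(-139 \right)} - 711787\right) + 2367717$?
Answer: $1675251$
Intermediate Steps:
$k{\left(f \right)} = f^{2}$
$\left(k{\left(-139 \right)} - 711787\right) + 2367717 = \left(\left(-139\right)^{2} - 711787\right) + 2367717 = \left(19321 - 711787\right) + 2367717 = -692466 + 2367717 = 1675251$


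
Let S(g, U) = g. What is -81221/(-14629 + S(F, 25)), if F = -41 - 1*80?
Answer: 81221/14750 ≈ 5.5065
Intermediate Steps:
F = -121 (F = -41 - 80 = -121)
-81221/(-14629 + S(F, 25)) = -81221/(-14629 - 121) = -81221/(-14750) = -81221*(-1/14750) = 81221/14750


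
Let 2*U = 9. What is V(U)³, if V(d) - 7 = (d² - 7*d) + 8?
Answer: 3375/64 ≈ 52.734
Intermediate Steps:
U = 9/2 (U = (½)*9 = 9/2 ≈ 4.5000)
V(d) = 15 + d² - 7*d (V(d) = 7 + ((d² - 7*d) + 8) = 7 + (8 + d² - 7*d) = 15 + d² - 7*d)
V(U)³ = (15 + (9/2)² - 7*9/2)³ = (15 + 81/4 - 63/2)³ = (15/4)³ = 3375/64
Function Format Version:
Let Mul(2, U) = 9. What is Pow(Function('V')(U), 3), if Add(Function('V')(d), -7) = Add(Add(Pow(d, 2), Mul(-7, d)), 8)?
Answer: Rational(3375, 64) ≈ 52.734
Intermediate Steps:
U = Rational(9, 2) (U = Mul(Rational(1, 2), 9) = Rational(9, 2) ≈ 4.5000)
Function('V')(d) = Add(15, Pow(d, 2), Mul(-7, d)) (Function('V')(d) = Add(7, Add(Add(Pow(d, 2), Mul(-7, d)), 8)) = Add(7, Add(8, Pow(d, 2), Mul(-7, d))) = Add(15, Pow(d, 2), Mul(-7, d)))
Pow(Function('V')(U), 3) = Pow(Add(15, Pow(Rational(9, 2), 2), Mul(-7, Rational(9, 2))), 3) = Pow(Add(15, Rational(81, 4), Rational(-63, 2)), 3) = Pow(Rational(15, 4), 3) = Rational(3375, 64)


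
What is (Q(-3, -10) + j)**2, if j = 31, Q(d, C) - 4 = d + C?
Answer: 484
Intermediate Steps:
Q(d, C) = 4 + C + d (Q(d, C) = 4 + (d + C) = 4 + (C + d) = 4 + C + d)
(Q(-3, -10) + j)**2 = ((4 - 10 - 3) + 31)**2 = (-9 + 31)**2 = 22**2 = 484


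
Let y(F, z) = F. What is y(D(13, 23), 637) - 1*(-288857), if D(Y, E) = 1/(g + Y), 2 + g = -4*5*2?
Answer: 8376852/29 ≈ 2.8886e+5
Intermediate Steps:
g = -42 (g = -2 - 4*5*2 = -2 - 20*2 = -2 - 40 = -42)
D(Y, E) = 1/(-42 + Y)
y(D(13, 23), 637) - 1*(-288857) = 1/(-42 + 13) - 1*(-288857) = 1/(-29) + 288857 = -1/29 + 288857 = 8376852/29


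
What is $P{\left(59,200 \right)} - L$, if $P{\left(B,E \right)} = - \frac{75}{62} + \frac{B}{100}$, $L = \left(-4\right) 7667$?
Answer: $\frac{95068879}{3100} \approx 30667.0$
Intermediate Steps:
$L = -30668$
$P{\left(B,E \right)} = - \frac{75}{62} + \frac{B}{100}$ ($P{\left(B,E \right)} = \left(-75\right) \frac{1}{62} + B \frac{1}{100} = - \frac{75}{62} + \frac{B}{100}$)
$P{\left(59,200 \right)} - L = \left(- \frac{75}{62} + \frac{1}{100} \cdot 59\right) - -30668 = \left(- \frac{75}{62} + \frac{59}{100}\right) + 30668 = - \frac{1921}{3100} + 30668 = \frac{95068879}{3100}$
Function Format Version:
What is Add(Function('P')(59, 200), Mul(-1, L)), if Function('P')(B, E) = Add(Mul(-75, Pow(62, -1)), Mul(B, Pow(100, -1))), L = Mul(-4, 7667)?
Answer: Rational(95068879, 3100) ≈ 30667.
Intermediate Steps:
L = -30668
Function('P')(B, E) = Add(Rational(-75, 62), Mul(Rational(1, 100), B)) (Function('P')(B, E) = Add(Mul(-75, Rational(1, 62)), Mul(B, Rational(1, 100))) = Add(Rational(-75, 62), Mul(Rational(1, 100), B)))
Add(Function('P')(59, 200), Mul(-1, L)) = Add(Add(Rational(-75, 62), Mul(Rational(1, 100), 59)), Mul(-1, -30668)) = Add(Add(Rational(-75, 62), Rational(59, 100)), 30668) = Add(Rational(-1921, 3100), 30668) = Rational(95068879, 3100)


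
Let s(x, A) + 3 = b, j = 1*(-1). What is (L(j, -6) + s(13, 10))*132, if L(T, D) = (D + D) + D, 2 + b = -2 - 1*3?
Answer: -3696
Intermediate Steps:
j = -1
b = -7 (b = -2 + (-2 - 1*3) = -2 + (-2 - 3) = -2 - 5 = -7)
s(x, A) = -10 (s(x, A) = -3 - 7 = -10)
L(T, D) = 3*D (L(T, D) = 2*D + D = 3*D)
(L(j, -6) + s(13, 10))*132 = (3*(-6) - 10)*132 = (-18 - 10)*132 = -28*132 = -3696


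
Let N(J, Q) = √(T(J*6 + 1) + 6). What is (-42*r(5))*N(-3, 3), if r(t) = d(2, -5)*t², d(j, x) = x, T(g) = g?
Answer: 5250*I*√11 ≈ 17412.0*I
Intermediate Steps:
N(J, Q) = √(7 + 6*J) (N(J, Q) = √((J*6 + 1) + 6) = √((6*J + 1) + 6) = √((1 + 6*J) + 6) = √(7 + 6*J))
r(t) = -5*t²
(-42*r(5))*N(-3, 3) = (-(-210)*5²)*√(7 + 6*(-3)) = (-(-210)*25)*√(7 - 18) = (-42*(-125))*√(-11) = 5250*(I*√11) = 5250*I*√11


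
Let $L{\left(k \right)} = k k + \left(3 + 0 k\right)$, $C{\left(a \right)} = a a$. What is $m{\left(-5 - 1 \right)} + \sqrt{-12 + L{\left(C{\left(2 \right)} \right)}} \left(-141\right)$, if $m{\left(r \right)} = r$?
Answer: $-6 - 141 \sqrt{7} \approx -379.05$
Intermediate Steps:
$C{\left(a \right)} = a^{2}$
$L{\left(k \right)} = 3 + k^{2}$ ($L{\left(k \right)} = k^{2} + \left(3 + 0\right) = k^{2} + 3 = 3 + k^{2}$)
$m{\left(-5 - 1 \right)} + \sqrt{-12 + L{\left(C{\left(2 \right)} \right)}} \left(-141\right) = \left(-5 - 1\right) + \sqrt{-12 + \left(3 + \left(2^{2}\right)^{2}\right)} \left(-141\right) = -6 + \sqrt{-12 + \left(3 + 4^{2}\right)} \left(-141\right) = -6 + \sqrt{-12 + \left(3 + 16\right)} \left(-141\right) = -6 + \sqrt{-12 + 19} \left(-141\right) = -6 + \sqrt{7} \left(-141\right) = -6 - 141 \sqrt{7}$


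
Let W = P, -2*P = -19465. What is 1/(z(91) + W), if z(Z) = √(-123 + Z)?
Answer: 38930/378886353 - 16*I*√2/378886353 ≈ 0.00010275 - 5.9721e-8*I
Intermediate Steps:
P = 19465/2 (P = -½*(-19465) = 19465/2 ≈ 9732.5)
W = 19465/2 ≈ 9732.5
1/(z(91) + W) = 1/(√(-123 + 91) + 19465/2) = 1/(√(-32) + 19465/2) = 1/(4*I*√2 + 19465/2) = 1/(19465/2 + 4*I*√2)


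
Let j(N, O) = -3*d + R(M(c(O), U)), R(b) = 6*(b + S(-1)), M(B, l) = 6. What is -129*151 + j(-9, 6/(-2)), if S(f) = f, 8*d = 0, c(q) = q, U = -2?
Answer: -19449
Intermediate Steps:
d = 0 (d = (⅛)*0 = 0)
R(b) = -6 + 6*b (R(b) = 6*(b - 1) = 6*(-1 + b) = -6 + 6*b)
j(N, O) = 30 (j(N, O) = -3*0 + (-6 + 6*6) = 0 + (-6 + 36) = 0 + 30 = 30)
-129*151 + j(-9, 6/(-2)) = -129*151 + 30 = -19479 + 30 = -19449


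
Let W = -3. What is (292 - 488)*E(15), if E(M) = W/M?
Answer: 196/5 ≈ 39.200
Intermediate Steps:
E(M) = -3/M
(292 - 488)*E(15) = (292 - 488)*(-3/15) = -(-588)/15 = -196*(-⅕) = 196/5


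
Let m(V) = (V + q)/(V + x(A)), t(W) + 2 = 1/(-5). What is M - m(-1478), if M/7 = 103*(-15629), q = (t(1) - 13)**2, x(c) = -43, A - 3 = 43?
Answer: -32960391223/2925 ≈ -1.1269e+7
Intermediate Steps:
A = 46 (A = 3 + 43 = 46)
t(W) = -11/5 (t(W) = -2 + 1/(-5) = -2 - 1/5 = -11/5)
q = 5776/25 (q = (-11/5 - 13)**2 = (-76/5)**2 = 5776/25 ≈ 231.04)
M = -11268509 (M = 7*(103*(-15629)) = 7*(-1609787) = -11268509)
m(V) = (5776/25 + V)/(-43 + V) (m(V) = (V + 5776/25)/(V - 43) = (5776/25 + V)/(-43 + V))
M - m(-1478) = -11268509 - (5776/25 - 1478)/(-43 - 1478) = -11268509 - (-31174)/((-1521)*25) = -11268509 - (-1)*(-31174)/(1521*25) = -11268509 - 1*2398/2925 = -11268509 - 2398/2925 = -32960391223/2925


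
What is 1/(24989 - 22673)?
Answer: 1/2316 ≈ 0.00043178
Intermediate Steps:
1/(24989 - 22673) = 1/2316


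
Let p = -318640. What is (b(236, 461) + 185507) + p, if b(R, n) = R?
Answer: -132897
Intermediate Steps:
(b(236, 461) + 185507) + p = (236 + 185507) - 318640 = 185743 - 318640 = -132897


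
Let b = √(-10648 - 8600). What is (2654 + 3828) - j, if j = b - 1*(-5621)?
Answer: 861 - 4*I*√1203 ≈ 861.0 - 138.74*I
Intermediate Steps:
b = 4*I*√1203 (b = √(-19248) = 4*I*√1203 ≈ 138.74*I)
j = 5621 + 4*I*√1203 (j = 4*I*√1203 - 1*(-5621) = 4*I*√1203 + 5621 = 5621 + 4*I*√1203 ≈ 5621.0 + 138.74*I)
(2654 + 3828) - j = (2654 + 3828) - (5621 + 4*I*√1203) = 6482 + (-5621 - 4*I*√1203) = 861 - 4*I*√1203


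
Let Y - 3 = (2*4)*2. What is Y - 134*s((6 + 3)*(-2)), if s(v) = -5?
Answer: 689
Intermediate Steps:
Y = 19 (Y = 3 + (2*4)*2 = 3 + 8*2 = 3 + 16 = 19)
Y - 134*s((6 + 3)*(-2)) = 19 - 134*(-5) = 19 + 670 = 689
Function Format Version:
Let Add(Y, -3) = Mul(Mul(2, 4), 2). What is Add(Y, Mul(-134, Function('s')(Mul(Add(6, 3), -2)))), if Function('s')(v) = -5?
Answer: 689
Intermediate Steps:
Y = 19 (Y = Add(3, Mul(Mul(2, 4), 2)) = Add(3, Mul(8, 2)) = Add(3, 16) = 19)
Add(Y, Mul(-134, Function('s')(Mul(Add(6, 3), -2)))) = Add(19, Mul(-134, -5)) = Add(19, 670) = 689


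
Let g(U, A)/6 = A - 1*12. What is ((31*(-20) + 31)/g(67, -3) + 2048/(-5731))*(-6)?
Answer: -3191239/85965 ≈ -37.123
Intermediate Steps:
g(U, A) = -72 + 6*A (g(U, A) = 6*(A - 1*12) = 6*(A - 12) = 6*(-12 + A) = -72 + 6*A)
((31*(-20) + 31)/g(67, -3) + 2048/(-5731))*(-6) = ((31*(-20) + 31)/(-72 + 6*(-3)) + 2048/(-5731))*(-6) = ((-620 + 31)/(-72 - 18) + 2048*(-1/5731))*(-6) = (-589/(-90) - 2048/5731)*(-6) = (-589*(-1/90) - 2048/5731)*(-6) = (589/90 - 2048/5731)*(-6) = (3191239/515790)*(-6) = -3191239/85965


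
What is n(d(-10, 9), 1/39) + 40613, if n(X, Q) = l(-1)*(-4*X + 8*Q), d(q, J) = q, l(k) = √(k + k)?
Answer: 40613 + 1568*I*√2/39 ≈ 40613.0 + 56.859*I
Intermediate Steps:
l(k) = √2*√k (l(k) = √(2*k) = √2*√k)
n(X, Q) = I*√2*(-4*X + 8*Q) (n(X, Q) = (√2*√(-1))*(-4*X + 8*Q) = (√2*I)*(-4*X + 8*Q) = (I*√2)*(-4*X + 8*Q) = I*√2*(-4*X + 8*Q))
n(d(-10, 9), 1/39) + 40613 = 4*I*√2*(-1*(-10) + 2/39) + 40613 = 4*I*√2*(10 + 2*(1/39)) + 40613 = 4*I*√2*(10 + 2/39) + 40613 = 4*I*√2*(392/39) + 40613 = 1568*I*√2/39 + 40613 = 40613 + 1568*I*√2/39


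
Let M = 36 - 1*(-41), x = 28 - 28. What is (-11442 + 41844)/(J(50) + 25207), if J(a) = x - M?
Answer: 15201/12565 ≈ 1.2098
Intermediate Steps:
x = 0
M = 77 (M = 36 + 41 = 77)
J(a) = -77 (J(a) = 0 - 1*77 = 0 - 77 = -77)
(-11442 + 41844)/(J(50) + 25207) = (-11442 + 41844)/(-77 + 25207) = 30402/25130 = 30402*(1/25130) = 15201/12565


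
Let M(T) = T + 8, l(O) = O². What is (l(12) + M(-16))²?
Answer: 18496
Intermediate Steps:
M(T) = 8 + T
(l(12) + M(-16))² = (12² + (8 - 16))² = (144 - 8)² = 136² = 18496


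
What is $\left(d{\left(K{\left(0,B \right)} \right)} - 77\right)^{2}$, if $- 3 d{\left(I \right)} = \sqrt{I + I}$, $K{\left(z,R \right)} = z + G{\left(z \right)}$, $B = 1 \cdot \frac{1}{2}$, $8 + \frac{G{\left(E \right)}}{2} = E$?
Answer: $\frac{53329}{9} + \frac{616 i \sqrt{2}}{3} \approx 5925.4 + 290.39 i$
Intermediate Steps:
$G{\left(E \right)} = -16 + 2 E$
$B = \frac{1}{2}$ ($B = 1 \cdot \frac{1}{2} = \frac{1}{2} \approx 0.5$)
$K{\left(z,R \right)} = -16 + 3 z$ ($K{\left(z,R \right)} = z + \left(-16 + 2 z\right) = -16 + 3 z$)
$d{\left(I \right)} = - \frac{\sqrt{2} \sqrt{I}}{3}$ ($d{\left(I \right)} = - \frac{\sqrt{I + I}}{3} = - \frac{\sqrt{2 I}}{3} = - \frac{\sqrt{2} \sqrt{I}}{3}$)
$\left(d{\left(K{\left(0,B \right)} \right)} - 77\right)^{2} = \left(- \frac{\sqrt{2} \sqrt{-16 + 3 \cdot 0}}{3} - 77\right)^{2} = \left(- \frac{\sqrt{2} \sqrt{-16 + 0}}{3} - 77\right)^{2} = \left(- \frac{\sqrt{2} \sqrt{-16}}{3} - 77\right)^{2} = \left(- \frac{\sqrt{2} \cdot 4 i}{3} - 77\right)^{2} = \left(- \frac{4 i \sqrt{2}}{3} - 77\right)^{2} = \left(-77 - \frac{4 i \sqrt{2}}{3}\right)^{2}$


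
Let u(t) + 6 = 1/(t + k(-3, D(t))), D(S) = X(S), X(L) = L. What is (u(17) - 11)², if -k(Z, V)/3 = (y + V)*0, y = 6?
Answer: 82944/289 ≈ 287.00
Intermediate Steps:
D(S) = S
k(Z, V) = 0 (k(Z, V) = -3*(6 + V)*0 = -3*0 = 0)
u(t) = -6 + 1/t (u(t) = -6 + 1/(t + 0) = -6 + 1/t)
(u(17) - 11)² = ((-6 + 1/17) - 11)² = (-101/17 - 11)² = (-288/17)² = 82944/289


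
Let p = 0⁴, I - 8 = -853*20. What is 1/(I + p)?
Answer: -1/17052 ≈ -5.8644e-5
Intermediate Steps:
I = -17052 (I = 8 - 853*20 = 8 - 17060 = -17052)
p = 0
1/(I + p) = 1/(-17052 + 0) = 1/(-17052) = -1/17052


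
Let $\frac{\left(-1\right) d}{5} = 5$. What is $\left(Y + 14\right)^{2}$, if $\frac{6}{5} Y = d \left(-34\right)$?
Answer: $\frac{4695889}{9} \approx 5.2177 \cdot 10^{5}$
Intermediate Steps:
$d = -25$ ($d = \left(-5\right) 5 = -25$)
$Y = \frac{2125}{3}$ ($Y = \frac{5 \left(\left(-25\right) \left(-34\right)\right)}{6} = \frac{5}{6} \cdot 850 = \frac{2125}{3} \approx 708.33$)
$\left(Y + 14\right)^{2} = \left(\frac{2125}{3} + 14\right)^{2} = \left(\frac{2167}{3}\right)^{2} = \frac{4695889}{9}$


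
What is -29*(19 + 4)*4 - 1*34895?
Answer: -37563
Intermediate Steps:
-29*(19 + 4)*4 - 1*34895 = -29*23*4 - 34895 = -667*4 - 34895 = -2668 - 34895 = -37563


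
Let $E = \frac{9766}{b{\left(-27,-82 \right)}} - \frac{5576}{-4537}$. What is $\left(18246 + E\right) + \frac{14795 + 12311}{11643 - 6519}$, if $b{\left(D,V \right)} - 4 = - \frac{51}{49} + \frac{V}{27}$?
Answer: $- \frac{128331434563201}{1197250782} \approx -1.0719 \cdot 10^{5}$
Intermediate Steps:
$b{\left(D,V \right)} = \frac{145}{49} + \frac{V}{27}$ ($b{\left(D,V \right)} = 4 + \left(- \frac{51}{49} + \frac{V}{27}\right) = \frac{145}{49} + \frac{V}{27}$)
$E = - \frac{58619362138}{467311}$ ($E = \frac{9766}{\frac{145}{49} + \frac{1}{27} \left(-82\right)} - \frac{5576}{-4537} = \frac{9766}{\frac{145}{49} - \frac{82}{27}} - - \frac{5576}{4537} = \frac{9766}{- \frac{103}{1323}} + \frac{5576}{4537} = 9766 \left(- \frac{1323}{103}\right) + \frac{5576}{4537} = - \frac{12920418}{103} + \frac{5576}{4537} = - \frac{58619362138}{467311} \approx -1.2544 \cdot 10^{5}$)
$\left(18246 + E\right) + \frac{14795 + 12311}{11643 - 6519} = \left(18246 - \frac{58619362138}{467311}\right) + \frac{14795 + 12311}{11643 - 6519} = - \frac{50092805632}{467311} + \frac{27106}{5124} = - \frac{50092805632}{467311} + 27106 \cdot \frac{1}{5124} = - \frac{50092805632}{467311} + \frac{13553}{2562} = - \frac{128331434563201}{1197250782}$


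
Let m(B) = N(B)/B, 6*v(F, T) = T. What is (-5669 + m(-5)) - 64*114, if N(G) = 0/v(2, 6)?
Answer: -12965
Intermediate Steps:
v(F, T) = T/6
N(G) = 0 (N(G) = 0/(((1/6)*6)) = 0/1 = 0*1 = 0)
m(B) = 0 (m(B) = 0/B = 0)
(-5669 + m(-5)) - 64*114 = (-5669 + 0) - 64*114 = -5669 - 7296 = -12965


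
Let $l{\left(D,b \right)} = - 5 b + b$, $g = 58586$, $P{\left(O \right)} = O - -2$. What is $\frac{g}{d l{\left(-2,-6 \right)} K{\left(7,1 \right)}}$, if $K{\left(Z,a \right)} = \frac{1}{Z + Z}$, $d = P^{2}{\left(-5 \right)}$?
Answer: $\frac{205051}{54} \approx 3797.2$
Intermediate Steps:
$P{\left(O \right)} = 2 + O$ ($P{\left(O \right)} = O + 2 = 2 + O$)
$d = 9$ ($d = \left(2 - 5\right)^{2} = \left(-3\right)^{2} = 9$)
$l{\left(D,b \right)} = - 4 b$
$K{\left(Z,a \right)} = \frac{1}{2 Z}$
$\frac{g}{d l{\left(-2,-6 \right)} K{\left(7,1 \right)}} = \frac{58586}{9 \left(\left(-4\right) \left(-6\right)\right) \frac{1}{2 \cdot 7}} = \frac{58586}{9 \cdot 24 \cdot \frac{1}{2} \cdot \frac{1}{7}} = \frac{58586}{216 \cdot \frac{1}{14}} = \frac{58586}{\frac{108}{7}} = 58586 \cdot \frac{7}{108} = \frac{205051}{54}$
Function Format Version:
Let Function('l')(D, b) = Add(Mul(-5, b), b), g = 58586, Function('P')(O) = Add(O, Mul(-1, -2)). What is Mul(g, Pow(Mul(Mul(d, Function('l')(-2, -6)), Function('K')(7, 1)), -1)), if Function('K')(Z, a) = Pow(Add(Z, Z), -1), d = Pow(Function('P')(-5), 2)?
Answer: Rational(205051, 54) ≈ 3797.2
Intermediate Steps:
Function('P')(O) = Add(2, O) (Function('P')(O) = Add(O, 2) = Add(2, O))
d = 9 (d = Pow(Add(2, -5), 2) = Pow(-3, 2) = 9)
Function('l')(D, b) = Mul(-4, b)
Function('K')(Z, a) = Mul(Rational(1, 2), Pow(Z, -1)) (Function('K')(Z, a) = Pow(Mul(2, Z), -1) = Mul(Rational(1, 2), Pow(Z, -1)))
Mul(g, Pow(Mul(Mul(d, Function('l')(-2, -6)), Function('K')(7, 1)), -1)) = Mul(58586, Pow(Mul(Mul(9, Mul(-4, -6)), Mul(Rational(1, 2), Pow(7, -1))), -1)) = Mul(58586, Pow(Mul(Mul(9, 24), Mul(Rational(1, 2), Rational(1, 7))), -1)) = Mul(58586, Pow(Mul(216, Rational(1, 14)), -1)) = Mul(58586, Pow(Rational(108, 7), -1)) = Mul(58586, Rational(7, 108)) = Rational(205051, 54)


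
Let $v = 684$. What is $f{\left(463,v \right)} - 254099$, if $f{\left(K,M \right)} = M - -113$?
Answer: $-253302$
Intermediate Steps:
$f{\left(K,M \right)} = 113 + M$ ($f{\left(K,M \right)} = M + 113 = 113 + M$)
$f{\left(463,v \right)} - 254099 = \left(113 + 684\right) - 254099 = 797 - 254099 = -253302$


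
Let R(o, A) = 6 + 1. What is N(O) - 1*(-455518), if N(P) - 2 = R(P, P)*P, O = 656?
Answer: 460112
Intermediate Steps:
R(o, A) = 7
N(P) = 2 + 7*P
N(O) - 1*(-455518) = (2 + 7*656) - 1*(-455518) = (2 + 4592) + 455518 = 4594 + 455518 = 460112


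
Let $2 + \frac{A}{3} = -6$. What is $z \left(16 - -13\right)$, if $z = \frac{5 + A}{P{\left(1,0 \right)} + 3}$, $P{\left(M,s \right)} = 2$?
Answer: $- \frac{551}{5} \approx -110.2$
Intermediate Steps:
$A = -24$ ($A = -6 + 3 \left(-6\right) = -6 - 18 = -24$)
$z = - \frac{19}{5}$ ($z = \frac{5 - 24}{2 + 3} = - \frac{19}{5} \approx -3.8$)
$z \left(16 - -13\right) = - \frac{19 \left(16 - -13\right)}{5} = - \frac{19 \left(16 + 13\right)}{5} = \left(- \frac{19}{5}\right) 29 = - \frac{551}{5}$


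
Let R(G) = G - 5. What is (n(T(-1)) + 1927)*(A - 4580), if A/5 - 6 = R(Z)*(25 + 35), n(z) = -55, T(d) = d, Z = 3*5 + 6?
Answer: 468000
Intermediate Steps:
Z = 21 (Z = 15 + 6 = 21)
R(G) = -5 + G
A = 4830 (A = 30 + 5*((-5 + 21)*(25 + 35)) = 30 + 5*(16*60) = 30 + 5*960 = 30 + 4800 = 4830)
(n(T(-1)) + 1927)*(A - 4580) = (-55 + 1927)*(4830 - 4580) = 1872*250 = 468000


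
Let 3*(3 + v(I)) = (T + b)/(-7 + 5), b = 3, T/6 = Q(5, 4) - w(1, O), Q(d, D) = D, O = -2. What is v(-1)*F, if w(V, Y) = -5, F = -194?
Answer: 2425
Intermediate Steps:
T = 54 (T = 6*(4 - 1*(-5)) = 6*(4 + 5) = 6*9 = 54)
v(I) = -25/2 (v(I) = -3 + ((54 + 3)/(-7 + 5))/3 = -3 + (57/(-2))/3 = -3 + (57*(-½))/3 = -3 + (⅓)*(-57/2) = -3 - 19/2 = -25/2)
v(-1)*F = -25/2*(-194) = 2425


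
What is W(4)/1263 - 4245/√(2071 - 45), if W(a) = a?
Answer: 4/1263 - 4245*√2026/2026 ≈ -94.307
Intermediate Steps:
W(4)/1263 - 4245/√(2071 - 45) = 4/1263 - 4245/√(2071 - 45) = 4*(1/1263) - 4245*√2026/2026 = 4/1263 - 4245*√2026/2026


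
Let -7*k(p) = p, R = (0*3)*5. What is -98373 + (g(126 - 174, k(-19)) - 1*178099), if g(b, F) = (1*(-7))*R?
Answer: -276472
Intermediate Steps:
R = 0 (R = 0*5 = 0)
k(p) = -p/7
g(b, F) = 0 (g(b, F) = (1*(-7))*0 = -7*0 = 0)
-98373 + (g(126 - 174, k(-19)) - 1*178099) = -98373 + (0 - 1*178099) = -98373 + (0 - 178099) = -98373 - 178099 = -276472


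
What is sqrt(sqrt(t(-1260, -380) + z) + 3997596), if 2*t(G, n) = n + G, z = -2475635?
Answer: sqrt(3997596 + I*sqrt(2476455)) ≈ 1999.4 + 0.394*I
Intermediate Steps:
t(G, n) = G/2 + n/2 (t(G, n) = (n + G)/2 = (G + n)/2 = G/2 + n/2)
sqrt(sqrt(t(-1260, -380) + z) + 3997596) = sqrt(sqrt(((1/2)*(-1260) + (1/2)*(-380)) - 2475635) + 3997596) = sqrt(sqrt((-630 - 190) - 2475635) + 3997596) = sqrt(sqrt(-820 - 2475635) + 3997596) = sqrt(sqrt(-2476455) + 3997596) = sqrt(I*sqrt(2476455) + 3997596) = sqrt(3997596 + I*sqrt(2476455))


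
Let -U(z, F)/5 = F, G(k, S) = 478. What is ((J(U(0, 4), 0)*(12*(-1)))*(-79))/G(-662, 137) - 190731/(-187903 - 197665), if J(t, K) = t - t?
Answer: 190731/385568 ≈ 0.49468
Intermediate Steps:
U(z, F) = -5*F
J(t, K) = 0
((J(U(0, 4), 0)*(12*(-1)))*(-79))/G(-662, 137) - 190731/(-187903 - 197665) = ((0*(12*(-1)))*(-79))/478 - 190731/(-187903 - 197665) = ((0*(-12))*(-79))*(1/478) - 190731/(-385568) = (0*(-79))*(1/478) - 190731*(-1/385568) = 0*(1/478) + 190731/385568 = 0 + 190731/385568 = 190731/385568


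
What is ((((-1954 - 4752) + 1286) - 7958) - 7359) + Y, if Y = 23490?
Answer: 2753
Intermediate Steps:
((((-1954 - 4752) + 1286) - 7958) - 7359) + Y = ((((-1954 - 4752) + 1286) - 7958) - 7359) + 23490 = (((-6706 + 1286) - 7958) - 7359) + 23490 = ((-5420 - 7958) - 7359) + 23490 = (-13378 - 7359) + 23490 = -20737 + 23490 = 2753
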